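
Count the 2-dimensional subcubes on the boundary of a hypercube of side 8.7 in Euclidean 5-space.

Choose 2 of 5 axes to span the face (C(5,2) = 10 ways), then fix each of the remaining 3 coordinates at one of its two extreme values (2^3 = 8 ways): 10·8 = 80.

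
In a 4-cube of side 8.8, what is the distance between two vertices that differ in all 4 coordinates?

The space diagonal of an n-cube of side s is s√n. Here 8.8·√4 = 17.6.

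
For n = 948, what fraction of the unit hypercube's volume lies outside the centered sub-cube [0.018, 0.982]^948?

Shell fraction = 1 - (1-0.036)^948 ≈ 1 - 8.036e-16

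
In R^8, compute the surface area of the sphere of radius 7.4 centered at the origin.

|∂B_8(7.4)| ≈ 3.94548e+07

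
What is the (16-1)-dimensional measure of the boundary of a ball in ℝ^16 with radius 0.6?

The surface area of an n-ball is 2π^(n/2) r^(n-1) / Γ(n/2). For n=16, r=0.6: 0.00177038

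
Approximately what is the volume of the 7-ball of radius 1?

The n-ball volume is π^(n/2)·r^n/Γ(n/2+1). With n=7, r=1: V = 16·π^3/105 ≈ 4.72477.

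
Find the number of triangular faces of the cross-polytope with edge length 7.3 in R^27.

Each 2-face is the convex hull of 3 vertices, one chosen as ±e_i from each of 3 distinct axes: 2^3·C(27,3) = 23400.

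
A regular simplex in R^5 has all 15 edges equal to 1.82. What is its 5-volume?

V_5 = √(6) · 1.82^5 / (5! · 2^(5/2)) ≈ 0.072057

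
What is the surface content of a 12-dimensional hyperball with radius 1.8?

The surface area of an n-ball is 2π^(n/2) r^(n-1) / Γ(n/2). For n=12, r=1.8: 10297.8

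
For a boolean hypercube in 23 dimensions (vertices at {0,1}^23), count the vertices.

An n-cube has 2^n vertices; for n = 23 that is 2^23 = 8388608.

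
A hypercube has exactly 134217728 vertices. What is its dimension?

The n-cube has 2^n vertices, and 134217728 = 2^27, so n = 27.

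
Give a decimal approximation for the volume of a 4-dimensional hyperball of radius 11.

The n-ball volume is π^(n/2)·r^n/Γ(n/2+1). With n=4, r=11: V = 14641·π^2/2 ≈ 72250.4.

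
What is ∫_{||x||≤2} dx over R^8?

The n-ball volume is π^(n/2)·r^n/Γ(n/2+1). With n=8, r=2: V = 32·π^4/3 ≈ 1039.03.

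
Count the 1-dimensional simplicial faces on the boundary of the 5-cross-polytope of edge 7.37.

Number of 1-faces = 2^(1+1) · C(5,1+1) = 4 · 10 = 40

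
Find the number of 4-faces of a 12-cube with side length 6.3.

Number of 4-faces = C(12,4) · 2^(12-4) = 495 · 256 = 126720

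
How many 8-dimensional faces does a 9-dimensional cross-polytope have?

Each 8-face is the convex hull of 9 vertices, one chosen as ±e_i from each of 9 distinct axes: 2^9·C(9,9) = 512.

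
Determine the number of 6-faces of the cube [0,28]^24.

Choose 6 of 24 axes to span the face (C(24,6) = 134596 ways), then fix each of the remaining 18 coordinates at one of its two extreme values (2^18 = 262144 ways): 134596·262144 = 35283533824.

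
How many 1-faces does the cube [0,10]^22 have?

Number of 1-faces = C(22,1)·2^(22-1) = 22·2097152 = 46137344.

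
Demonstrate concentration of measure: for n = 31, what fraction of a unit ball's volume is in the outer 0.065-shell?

1 - (1-0.065)^31 ≈ 0.875503 ≈ 87.55%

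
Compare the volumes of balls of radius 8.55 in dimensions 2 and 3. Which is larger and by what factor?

V_2(8.55) ≈ 229.658, V_3(8.55) ≈ 2618.1. The 3-ball is larger by a factor of 11.4.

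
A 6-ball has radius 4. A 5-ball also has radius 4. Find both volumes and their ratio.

V_6(4) ≈ 21167. V_5(4) ≈ 5390.12. Ratio V_6/V_5 ≈ 3.927.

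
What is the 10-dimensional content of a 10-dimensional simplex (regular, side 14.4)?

Volume = 14.4^10 · √(11/2^10) / 10! ≈ 10949.9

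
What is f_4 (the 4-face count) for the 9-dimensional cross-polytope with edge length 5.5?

Number of 4-faces = 2^(4+1) · C(9,4+1) = 32 · 126 = 4032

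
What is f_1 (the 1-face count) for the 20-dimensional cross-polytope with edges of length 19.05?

Number of 1-faces = 2^(1+1) · C(20,1+1) = 4 · 190 = 760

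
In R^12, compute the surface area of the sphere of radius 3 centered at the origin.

The surface area of an n-ball is 2π^(n/2) r^(n-1) / Γ(n/2). For n=12, r=3: 59049·π^6/20 ≈ 2.83845e+06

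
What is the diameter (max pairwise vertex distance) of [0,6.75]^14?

The space diagonal of an n-cube of side s is s√n. Here 6.75·√14 ≈ 25.2562.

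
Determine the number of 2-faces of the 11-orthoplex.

Each 2-face is the convex hull of 3 vertices, one chosen as ±e_i from each of 3 distinct axes: 2^3·C(11,3) = 1320.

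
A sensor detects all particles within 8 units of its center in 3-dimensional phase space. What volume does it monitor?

V = 2048·π/3 ≈ 2144.66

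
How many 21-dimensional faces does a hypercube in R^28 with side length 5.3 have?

f_21(28-cube) = (28 choose 21) · 2^7 = 151557120.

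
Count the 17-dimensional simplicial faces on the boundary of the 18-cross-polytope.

Number of 17-faces = 2^(17+1) · C(18,17+1) = 262144 · 1 = 262144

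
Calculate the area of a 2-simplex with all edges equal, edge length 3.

Area = (√3/4) · 3² = 3.89711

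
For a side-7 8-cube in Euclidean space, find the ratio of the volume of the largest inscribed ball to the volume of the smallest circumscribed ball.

V_in/V_out = n^(-n/2) = 8^(-8/2) ≈ 0.000244141.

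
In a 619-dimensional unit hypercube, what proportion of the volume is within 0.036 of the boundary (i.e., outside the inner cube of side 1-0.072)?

The inner cube has side 1-2·0.036 = 0.928 and volume (0.928)^619 ≈ 8.17e-21, so the shell holds 1 - 8.17e-21 of the volume.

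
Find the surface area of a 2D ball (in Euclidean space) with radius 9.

The surface area of an n-ball is 2π^(n/2) r^(n-1) / Γ(n/2). For n=2, r=9: 2πr = 2π·9 ≈ 56.5487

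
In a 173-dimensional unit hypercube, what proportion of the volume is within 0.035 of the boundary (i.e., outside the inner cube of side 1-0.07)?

The inner cube has side 1-2·0.035 = 0.93 and volume (0.93)^173 ≈ 3.528e-06, so the shell holds 0.9999964718 of the volume.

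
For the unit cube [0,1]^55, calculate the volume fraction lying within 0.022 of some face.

The inner cube has side 1-2·0.022 = 0.956 and volume (0.956)^55 ≈ 0.08418, so the shell holds 0.915825 of the volume.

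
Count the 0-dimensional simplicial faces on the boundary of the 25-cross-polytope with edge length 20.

Each 0-face is the convex hull of 1 vertex, one chosen as ±e_i from each of 1 distinct axis: 2^1·C(25,1) = 50.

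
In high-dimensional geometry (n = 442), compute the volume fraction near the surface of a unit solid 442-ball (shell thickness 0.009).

1 - (1-0.009)^442 ≈ 0.981611 ≈ 98.16%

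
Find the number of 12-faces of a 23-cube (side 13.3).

Choose 12 of 23 axes to span the face (C(23,12) = 1352078 ways), then fix each of the remaining 11 coordinates at one of its two extreme values (2^11 = 2048 ways): 1352078·2048 = 2769055744.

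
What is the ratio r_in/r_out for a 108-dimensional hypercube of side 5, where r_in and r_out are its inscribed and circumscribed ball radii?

r_in = 5/2 (half the side); r_out = 5√108/2 (half the diagonal). Ratio = 1/√108 ≈ 0.096225.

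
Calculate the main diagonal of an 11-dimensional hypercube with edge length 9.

||(9,9,...,9)|| = √(11)·9 ≈ 29.8496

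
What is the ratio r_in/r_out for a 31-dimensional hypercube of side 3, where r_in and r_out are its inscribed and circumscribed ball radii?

Ratio = (s/2)/(s√31/2) = 31^(-1/2) ≈ 0.179605.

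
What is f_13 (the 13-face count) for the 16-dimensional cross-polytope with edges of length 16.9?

Number of 13-faces = 2^(13+1) · C(16,13+1) = 16384 · 120 = 1966080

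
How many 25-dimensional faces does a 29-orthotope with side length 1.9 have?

Number of 25-faces = C(29,25) · 2^(29-25) = 23751 · 16 = 380016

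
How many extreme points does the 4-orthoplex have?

The vertices are ±e_1, ..., ±e_4, so there are 2·4 = 8.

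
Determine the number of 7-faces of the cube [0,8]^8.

An n-cube has C(n,k)·2^(n-k) k-faces. Here C(8,7)·2^1 = 8·2 = 16.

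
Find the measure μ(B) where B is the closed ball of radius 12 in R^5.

Volume = π^{5/2}·(12)^5/Γ(7/2) = 663552·π^2/5 ≈ 1.3098e+06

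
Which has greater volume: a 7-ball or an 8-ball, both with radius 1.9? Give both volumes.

V_7(1.9) ≈ 422.333. V_8(1.9) ≈ 689.314. The 8-ball is larger.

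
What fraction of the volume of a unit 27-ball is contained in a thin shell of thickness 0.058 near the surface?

Shell fraction = 1 - (1-0.058)^27 ≈ 0.800761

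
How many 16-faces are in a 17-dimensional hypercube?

f_16(17-cube) = (17 choose 16) · 2^1 = 34.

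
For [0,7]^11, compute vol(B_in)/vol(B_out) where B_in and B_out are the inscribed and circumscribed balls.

Volume scales as r^n, and r_in/r_out = 1/√11, giving (1/√11)^11 ≈ 1.87215e-06.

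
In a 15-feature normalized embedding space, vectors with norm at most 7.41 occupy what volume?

The n-ball volume is π^(n/2)·r^n/Γ(n/2+1). With n=15, r=7.41: V ≈ 4.25308e+12.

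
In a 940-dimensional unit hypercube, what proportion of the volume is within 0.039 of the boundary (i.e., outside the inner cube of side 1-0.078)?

Shell fraction = 1 - (1-0.078)^940 ≈ 1 - 7.032e-34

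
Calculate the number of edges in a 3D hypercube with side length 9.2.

An n-cube has n·2^(n-1) edges. With n = 3: 3·4 = 12.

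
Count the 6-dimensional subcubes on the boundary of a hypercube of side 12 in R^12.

Number of 6-faces = C(12,6) · 2^(12-6) = 924 · 64 = 59136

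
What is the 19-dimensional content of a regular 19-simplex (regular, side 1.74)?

Volume = 1.74^19 · √(20/2^19) / 19! ≈ 1.8883e-15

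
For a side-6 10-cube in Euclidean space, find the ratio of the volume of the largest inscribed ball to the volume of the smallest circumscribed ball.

V_in/V_out = n^(-n/2) = 10^(-10/2) ≈ 1e-05.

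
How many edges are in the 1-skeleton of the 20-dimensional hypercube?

The 20-cube has n·2^(n-1) = 20·2^19 = 20·524288 = 10485760 edges.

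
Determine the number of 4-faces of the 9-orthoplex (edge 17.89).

f_4(9-orthoplex) = 2^5 · (9 choose 5) = 4032.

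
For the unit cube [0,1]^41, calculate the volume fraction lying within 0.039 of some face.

The inner cube has side 1-2·0.039 = 0.922 and volume (0.922)^41 ≈ 0.03581, so the shell holds 0.964193 of the volume.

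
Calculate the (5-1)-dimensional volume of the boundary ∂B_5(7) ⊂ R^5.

The surface area of an n-ball is 2π^(n/2) r^(n-1) / Γ(n/2). For n=5, r=7: 19208·π^2/3 ≈ 63191.8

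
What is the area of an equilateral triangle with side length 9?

Area = (√3/4) · 9² = 35.074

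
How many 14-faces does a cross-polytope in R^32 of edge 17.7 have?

f_14(32-orthoplex) = 2^15 · (32 choose 15) = 18537602088960.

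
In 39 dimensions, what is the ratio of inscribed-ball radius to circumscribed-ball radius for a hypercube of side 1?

r_in / r_out = (1/2) / (1√39/2) = 1/√39 ≈ 0.160128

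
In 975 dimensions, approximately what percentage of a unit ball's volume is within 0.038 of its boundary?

1 - (1-0.038)^975 ≈ 1 - 3.942e-17 ≈ 100.000000%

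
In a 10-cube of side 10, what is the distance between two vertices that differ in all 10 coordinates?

Diagonal = √10 · 10 ≈ 31.6228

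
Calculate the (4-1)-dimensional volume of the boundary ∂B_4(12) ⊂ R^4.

|∂B_4(12)| = 3456·π^2 ≈ 34109.4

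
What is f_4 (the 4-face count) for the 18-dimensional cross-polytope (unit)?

Each 4-face is the convex hull of 5 vertices, one chosen as ±e_i from each of 5 distinct axes: 2^5·C(18,5) = 274176.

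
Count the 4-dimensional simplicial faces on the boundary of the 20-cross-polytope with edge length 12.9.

f_4(20-orthoplex) = 2^5 · (20 choose 5) = 496128.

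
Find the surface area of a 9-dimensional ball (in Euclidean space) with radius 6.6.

S = n·V_n(r)/r = 9·V_9(6.6)/6.6 (volume-to-surface relation), giving 1.06884e+08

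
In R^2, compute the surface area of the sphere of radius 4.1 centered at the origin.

S = n·V_n(r)/r = 2·V_2(4.1)/4.1 (volume-to-surface relation), giving 2πr = 2π·4.1 ≈ 25.7611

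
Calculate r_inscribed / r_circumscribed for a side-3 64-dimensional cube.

Ratio = (s/2)/(s√64/2) = 64^(-1/2) ≈ 0.125.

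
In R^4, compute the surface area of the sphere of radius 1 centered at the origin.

S_4(1) = 2·π^(4/2)·(1)^3 / Γ(4/2) = 2·π^2 ≈ 19.7392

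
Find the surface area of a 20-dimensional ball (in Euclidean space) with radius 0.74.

The surface area of an n-ball is 2π^(n/2) r^(n-1) / Γ(n/2). For n=20, r=0.74: 0.0016911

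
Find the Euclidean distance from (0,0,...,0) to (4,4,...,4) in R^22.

The space diagonal of an n-cube of side s is s√n. Here 4·√22 ≈ 18.7617.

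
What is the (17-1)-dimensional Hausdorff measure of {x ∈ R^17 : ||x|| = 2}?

S_17(2) = 2·π^(17/2)·(2)^16 / Γ(17/2) = 33554432·π^8/2027025 ≈ 157069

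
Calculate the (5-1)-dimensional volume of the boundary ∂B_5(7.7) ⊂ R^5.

S = n·V_n(r)/r = 5·V_5(7.7)/7.7 (volume-to-surface relation), giving 92519.1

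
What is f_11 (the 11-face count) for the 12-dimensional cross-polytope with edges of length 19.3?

f_11(12-orthoplex) = 2^12 · (12 choose 12) = 4096.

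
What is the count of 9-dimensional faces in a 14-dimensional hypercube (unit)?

Choose 9 of 14 axes to span the face (C(14,9) = 2002 ways), then fix each of the remaining 5 coordinates at one of its two extreme values (2^5 = 32 ways): 2002·32 = 64064.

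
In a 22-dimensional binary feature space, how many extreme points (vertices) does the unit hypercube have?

An n-cube has 2^n vertices; for n = 22 that is 2^22 = 4194304.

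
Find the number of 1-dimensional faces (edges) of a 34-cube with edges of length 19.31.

An n-cube has n·2^(n-1) edges. With n = 34: 34·8589934592 = 292057776128.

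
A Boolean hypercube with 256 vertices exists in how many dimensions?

2^n = 256 ⇒ n = log_2(256) = 8.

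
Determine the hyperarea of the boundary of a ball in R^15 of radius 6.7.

S = n·V_n(r)/r = 15·V_15(6.7)/6.7 (volume-to-surface relation), giving 2.10169e+12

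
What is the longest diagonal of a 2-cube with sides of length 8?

The space diagonal of an n-cube of side s is s√n. Here 8·√2 ≈ 11.3137.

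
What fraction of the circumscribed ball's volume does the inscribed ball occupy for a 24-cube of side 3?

Volume scales as r^n, and r_in/r_out = 1/√24, giving (1/√24)^24 ≈ 2.7382e-17.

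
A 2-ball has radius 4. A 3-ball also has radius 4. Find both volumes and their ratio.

V_2(4) ≈ 50.2655. V_3(4) ≈ 268.083. Ratio V_2/V_3 ≈ 0.1875.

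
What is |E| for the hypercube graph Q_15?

An n-cube has n·2^(n-1) edges. With n = 15: 15·16384 = 245760.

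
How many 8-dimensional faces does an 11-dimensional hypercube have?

f_8(11-cube) = (11 choose 8) · 2^3 = 1320.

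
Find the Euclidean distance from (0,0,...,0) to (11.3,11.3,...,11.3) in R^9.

Diagonal = √9 · 11.3 = 33.9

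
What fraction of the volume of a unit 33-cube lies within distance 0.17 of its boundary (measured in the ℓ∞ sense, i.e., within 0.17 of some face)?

The inner cube has side 1-2·0.17 = 0.66 and volume (0.66)^33 ≈ 1.109e-06, so the shell holds 0.999998891 of the volume.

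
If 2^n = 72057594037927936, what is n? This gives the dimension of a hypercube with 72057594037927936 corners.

n = log_2(72057594037927936) = 56.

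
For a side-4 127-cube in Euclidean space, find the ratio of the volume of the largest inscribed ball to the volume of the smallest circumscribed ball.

V_in/V_out = n^(-n/2) = 127^(-127/2) ≈ 2.56132e-134.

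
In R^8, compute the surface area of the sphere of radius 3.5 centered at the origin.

The surface area of an n-ball is 2π^(n/2) r^(n-1) / Γ(n/2). For n=8, r=3.5: 823543·π^4/384 ≈ 208908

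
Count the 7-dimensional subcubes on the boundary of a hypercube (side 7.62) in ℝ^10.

Number of 7-faces = C(10,7) · 2^(10-7) = 120 · 8 = 960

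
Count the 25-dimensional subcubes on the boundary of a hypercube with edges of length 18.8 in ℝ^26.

Number of 25-faces = C(26,25) · 2^(26-25) = 26 · 2 = 52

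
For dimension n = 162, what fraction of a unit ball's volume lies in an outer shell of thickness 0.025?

1 - (1-0.025)^162 ≈ 0.983452 ≈ 98.35%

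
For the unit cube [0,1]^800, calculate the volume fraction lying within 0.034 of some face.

1 - (1 - 2·0.034)^800 = 1 - 0.932^800 ≈ 1 - 3.41e-25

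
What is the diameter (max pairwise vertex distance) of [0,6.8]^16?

Diagonal = √16 · 6.8 = 27.2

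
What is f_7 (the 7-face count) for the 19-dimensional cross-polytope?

Each 7-face is the convex hull of 8 vertices, one chosen as ±e_i from each of 8 distinct axes: 2^8·C(19,8) = 19348992.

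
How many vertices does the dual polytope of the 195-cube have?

The 195-dimensional cross-polytope has 2n = 2·195 = 390 vertices.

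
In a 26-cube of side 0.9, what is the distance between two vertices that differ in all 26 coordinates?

Diagonal = √26 · 0.9 ≈ 4.58912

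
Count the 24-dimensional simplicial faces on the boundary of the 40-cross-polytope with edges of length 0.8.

An n-cross-polytope has 2^(k+1)·C(n,k+1) k-faces. Here 2^25·C(40,25) = 33554432·40225345056 = 1349738605358088192.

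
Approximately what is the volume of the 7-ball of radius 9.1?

V_7(9.1) = π^(7/2) · (9.1)^7 / Γ(7/2 + 1) ≈ 2.44157e+07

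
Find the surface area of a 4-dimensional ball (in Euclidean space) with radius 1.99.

The surface area of an n-ball is 2π^(n/2) r^(n-1) / Γ(n/2). For n=4, r=1.99: 155.557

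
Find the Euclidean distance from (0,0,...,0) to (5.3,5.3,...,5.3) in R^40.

The space diagonal of an n-cube of side s is s√n. Here 5.3·√40 ≈ 33.5201.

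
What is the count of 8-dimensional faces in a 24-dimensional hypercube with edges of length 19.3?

f_8(24-cube) = (24 choose 8) · 2^16 = 48199827456.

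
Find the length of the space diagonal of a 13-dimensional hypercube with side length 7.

Diagonal = √13 · 7 ≈ 25.2389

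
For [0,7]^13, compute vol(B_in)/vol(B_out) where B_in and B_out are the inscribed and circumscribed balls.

V_in/V_out = n^(-n/2) = 13^(-13/2) ≈ 5.74603e-08.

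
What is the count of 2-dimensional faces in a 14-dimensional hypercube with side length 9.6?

An n-cube has C(n,k)·2^(n-k) k-faces. Here C(14,2)·2^12 = 91·4096 = 372736.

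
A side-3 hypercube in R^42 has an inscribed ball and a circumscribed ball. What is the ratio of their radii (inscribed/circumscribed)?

Ratio = (s/2)/(s√42/2) = 42^(-1/2) ≈ 0.154303.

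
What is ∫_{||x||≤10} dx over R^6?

V = 500000·π^3/3 ≈ 5.16771e+06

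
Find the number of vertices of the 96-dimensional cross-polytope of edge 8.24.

An n-cross-polytope has 2n vertices; here n = 96, giving 192.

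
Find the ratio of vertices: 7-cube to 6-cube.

The 7-cube has 2^7 = 128 vertices. The 6-cube has 2^6 = 64 vertices. Ratio: 128/64 = 2.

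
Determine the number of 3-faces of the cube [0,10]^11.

An n-cube has C(n,k)·2^(n-k) k-faces. Here C(11,3)·2^8 = 165·256 = 42240.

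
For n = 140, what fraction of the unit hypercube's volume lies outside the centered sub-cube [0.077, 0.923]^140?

The inner cube has side 1-2·0.077 = 0.846 and volume (0.846)^140 ≈ 6.79e-11, so the shell holds 1 - 6.79e-11 of the volume.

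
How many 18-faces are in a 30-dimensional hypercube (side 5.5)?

f_18(30-cube) = (30 choose 18) · 2^12 = 354276249600.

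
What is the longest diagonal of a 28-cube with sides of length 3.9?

The space diagonal of an n-cube of side s is s√n. Here 3.9·√28 ≈ 20.6369.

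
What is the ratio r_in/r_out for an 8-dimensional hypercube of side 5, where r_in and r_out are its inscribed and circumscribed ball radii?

Ratio = (s/2)/(s√8/2) = 8^(-1/2) ≈ 0.353553.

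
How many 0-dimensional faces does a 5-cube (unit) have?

An n-cube has C(n,k)·2^(n-k) k-faces. Here C(5,0)·2^5 = 1·32 = 32.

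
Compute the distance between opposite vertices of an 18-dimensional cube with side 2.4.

d = √(2.4² + 2.4² + ... + 2.4²) [18 terms] = √(18·2.4²) = 2.4√18 ≈ 10.1823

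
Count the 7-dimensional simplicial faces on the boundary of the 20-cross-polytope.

f_7(20-orthoplex) = 2^8 · (20 choose 8) = 32248320.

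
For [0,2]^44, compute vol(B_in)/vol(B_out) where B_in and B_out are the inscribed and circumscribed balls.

Volume scales as r^n, and r_in/r_out = 1/√44, giving (1/√44)^44 ≈ 6.98299e-37.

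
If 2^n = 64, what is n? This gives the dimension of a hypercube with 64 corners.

Since 2^n = 64, we have n = 6.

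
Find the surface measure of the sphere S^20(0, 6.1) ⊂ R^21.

S = n·V_n(r)/r = 21·V_21(6.1)/6.1 (volume-to-surface relation), giving 1.49061e+15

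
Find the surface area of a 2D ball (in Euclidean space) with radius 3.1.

S = n·V_n(r)/r = 2·V_2(3.1)/3.1 (volume-to-surface relation), giving 2πr = 2π·3.1 ≈ 19.4779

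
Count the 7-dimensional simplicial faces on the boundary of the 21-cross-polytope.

f_7(21-orthoplex) = 2^8 · (21 choose 8) = 52093440.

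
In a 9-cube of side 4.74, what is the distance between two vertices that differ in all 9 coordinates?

Diagonal = √9 · 4.74 = 14.22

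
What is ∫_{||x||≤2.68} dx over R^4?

The n-ball volume is π^(n/2)·r^n/Γ(n/2+1). With n=4, r=2.68: V ≈ 254.571.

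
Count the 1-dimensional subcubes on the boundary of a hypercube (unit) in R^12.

Choose 1 of 12 axes to span the face (C(12,1) = 12 ways), then fix each of the remaining 11 coordinates at one of its two extreme values (2^11 = 2048 ways): 12·2048 = 24576.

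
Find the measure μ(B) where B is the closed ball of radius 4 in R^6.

V = 2048·π^3/3 ≈ 21167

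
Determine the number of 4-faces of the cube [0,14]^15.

An n-cube has C(n,k)·2^(n-k) k-faces. Here C(15,4)·2^11 = 1365·2048 = 2795520.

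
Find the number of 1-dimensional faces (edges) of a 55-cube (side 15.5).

The 55-cube has n·2^(n-1) = 55·2^54 = 55·18014398509481984 = 990791918021509120 edges.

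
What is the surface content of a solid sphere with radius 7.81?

The surface area of an n-ball is 2π^(n/2) r^(n-1) / Γ(n/2). For n=3, r=7.81: 4πr² = 4π·(7.81)² ≈ 766.5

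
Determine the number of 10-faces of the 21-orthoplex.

An n-cross-polytope has 2^(k+1)·C(n,k+1) k-faces. Here 2^11·C(21,11) = 2048·352716 = 722362368.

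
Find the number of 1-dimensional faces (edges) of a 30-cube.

Number of 1-faces = C(30,1)·2^(30-1) = 30·536870912 = 16106127360.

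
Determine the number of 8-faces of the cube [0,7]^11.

f_8(11-cube) = (11 choose 8) · 2^3 = 1320.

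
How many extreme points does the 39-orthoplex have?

The vertices are ±e_1, ..., ±e_39, so there are 2·39 = 78.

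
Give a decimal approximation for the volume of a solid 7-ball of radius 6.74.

V_7(6.74) = π^(7/2) · (6.74)^7 / Γ(7/2 + 1) ≈ 2.98538e+06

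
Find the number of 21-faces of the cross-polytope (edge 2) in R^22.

Number of 21-faces = 2^(21+1) · C(22,21+1) = 4194304 · 1 = 4194304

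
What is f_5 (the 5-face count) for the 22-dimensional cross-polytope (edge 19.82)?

Number of 5-faces = 2^(5+1) · C(22,5+1) = 64 · 74613 = 4775232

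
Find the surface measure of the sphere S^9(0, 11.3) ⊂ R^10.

The surface area of an n-ball is 2π^(n/2) r^(n-1) / Γ(n/2). For n=10, r=11.3: 7.6608e+10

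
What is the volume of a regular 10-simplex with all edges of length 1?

Volume = 1^10 · √(11/2^10) / 10! ≈ 2.85617e-08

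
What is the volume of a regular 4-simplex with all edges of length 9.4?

For a regular n-simplex with edge a, V = (a^n / n!)·√((n+1)/2^n). With a=9.4, n=4: V ≈ 181.855.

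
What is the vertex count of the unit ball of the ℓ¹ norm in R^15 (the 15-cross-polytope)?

The vertices are ±e_1, ..., ±e_15, so there are 2·15 = 30.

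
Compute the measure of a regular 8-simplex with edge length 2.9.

Volume = 2.9^8 · √(9/2^8) / 8! ≈ 0.0232629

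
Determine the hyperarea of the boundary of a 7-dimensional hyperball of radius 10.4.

|∂B_7(10.4)| ≈ 4.18484e+07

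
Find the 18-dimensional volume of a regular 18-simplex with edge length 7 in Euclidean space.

V_18 = √(19) · 7^18 / (18! · 2^(18/2)) ≈ 0.00216536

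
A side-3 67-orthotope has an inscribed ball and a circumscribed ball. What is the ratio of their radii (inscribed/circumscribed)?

r_in / r_out = (3/2) / (3√67/2) = 1/√67 ≈ 0.122169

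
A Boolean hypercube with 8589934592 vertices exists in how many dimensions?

Since 2^n = 8589934592, we have n = 33.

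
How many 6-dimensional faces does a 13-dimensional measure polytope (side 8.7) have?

Choose 6 of 13 axes to span the face (C(13,6) = 1716 ways), then fix each of the remaining 7 coordinates at one of its two extreme values (2^7 = 128 ways): 1716·128 = 219648.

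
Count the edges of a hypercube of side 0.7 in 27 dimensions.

Number of 1-faces = C(27,1)·2^(27-1) = 27·67108864 = 1811939328.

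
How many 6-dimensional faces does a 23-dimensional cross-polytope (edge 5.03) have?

Each 6-face is the convex hull of 7 vertices, one chosen as ±e_i from each of 7 distinct axes: 2^7·C(23,7) = 31380096.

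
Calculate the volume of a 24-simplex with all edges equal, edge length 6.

V_24 = √(25) · 6^24 / (24! · 2^(24/2)) ≈ 9.32254e-09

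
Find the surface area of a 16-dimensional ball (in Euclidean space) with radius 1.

S = n·V_n(r)/r = 16·V_16(1)/1 (volume-to-surface relation), giving π^8/2520 ≈ 3.76529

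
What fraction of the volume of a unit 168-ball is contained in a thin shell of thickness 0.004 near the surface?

Shell fraction = 1 - (1-0.004)^168 ≈ 0.490002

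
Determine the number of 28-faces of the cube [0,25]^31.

Number of 28-faces = C(31,28) · 2^(31-28) = 4495 · 8 = 35960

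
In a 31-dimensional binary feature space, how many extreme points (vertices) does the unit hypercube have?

Each vertex is a binary string of length 31, so there are 2^31 = 2147483648.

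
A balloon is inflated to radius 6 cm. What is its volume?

V = 288·π ≈ 904.779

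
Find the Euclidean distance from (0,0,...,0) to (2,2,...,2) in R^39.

The space diagonal of an n-cube of side s is s√n. Here 2·√39 ≈ 12.49.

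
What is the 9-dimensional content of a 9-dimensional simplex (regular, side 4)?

For a regular n-simplex with edge a, V = (a^n / n!)·√((n+1)/2^n). With a=4, n=9: V ≈ 0.100958.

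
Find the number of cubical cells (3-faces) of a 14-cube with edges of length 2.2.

Choose 3 of 14 axes to span the face (C(14,3) = 364 ways), then fix each of the remaining 11 coordinates at one of its two extreme values (2^11 = 2048 ways): 364·2048 = 745472.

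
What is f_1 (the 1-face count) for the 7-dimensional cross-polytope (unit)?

Number of 1-faces = 2^(1+1) · C(7,1+1) = 4 · 21 = 84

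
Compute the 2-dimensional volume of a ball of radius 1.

The n-ball volume is π^(n/2)·r^n/Γ(n/2+1). With n=2, r=1: V = π ≈ 3.14159.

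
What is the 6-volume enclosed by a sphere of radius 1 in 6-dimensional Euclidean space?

V_6(1) = π^(6/2) · (1)^6 / Γ(6/2 + 1) = π^3/6 ≈ 5.16771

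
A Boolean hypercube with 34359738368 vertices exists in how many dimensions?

2^n = 34359738368 ⇒ n = log_2(34359738368) = 35.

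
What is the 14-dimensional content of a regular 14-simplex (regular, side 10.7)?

For a regular n-simplex with edge a, V = (a^n / n!)·√((n+1)/2^n). With a=10.7, n=14: V ≈ 89.4953.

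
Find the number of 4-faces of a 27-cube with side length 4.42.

Number of 4-faces = C(27,4) · 2^(27-4) = 17550 · 8388608 = 147220070400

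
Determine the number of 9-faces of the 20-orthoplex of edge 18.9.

An n-cross-polytope has 2^(k+1)·C(n,k+1) k-faces. Here 2^10·C(20,10) = 1024·184756 = 189190144.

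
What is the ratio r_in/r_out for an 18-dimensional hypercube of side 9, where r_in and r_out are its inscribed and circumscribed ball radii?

For an n-cube of any side s, the inradius is s/2 and the circumradius is s√n/2, so the ratio is 1/√18 ≈ 0.235702.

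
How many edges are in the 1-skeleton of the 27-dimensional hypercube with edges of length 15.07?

Each of the 2^27 = 134217728 vertices has degree 27; total edges = 27·2^27/2 = 1811939328.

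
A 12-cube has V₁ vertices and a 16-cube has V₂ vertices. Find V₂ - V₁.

V₁ = 2^12 = 4096. V₂ = 2^16 = 65536. V₂ - V₁ = 61440.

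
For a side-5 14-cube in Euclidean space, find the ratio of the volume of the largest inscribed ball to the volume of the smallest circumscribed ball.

The radii are 5/2 and 5√14/2, so the volume ratio is (1/√14)^14 = 14^{-14/2} ≈ 9.48645e-09.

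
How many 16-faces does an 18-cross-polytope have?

An n-cross-polytope has 2^(k+1)·C(n,k+1) k-faces. Here 2^17·C(18,17) = 131072·18 = 2359296.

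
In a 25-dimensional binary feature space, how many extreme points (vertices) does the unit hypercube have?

The 25-cube has 2^25 = 33554432 vertices.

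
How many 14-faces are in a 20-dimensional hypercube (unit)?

An n-cube has C(n,k)·2^(n-k) k-faces. Here C(20,14)·2^6 = 38760·64 = 2480640.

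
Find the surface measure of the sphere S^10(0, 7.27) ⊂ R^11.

The surface area of an n-ball is 2π^(n/2) r^(n-1) / Γ(n/2). For n=11, r=7.27: 8.54755e+09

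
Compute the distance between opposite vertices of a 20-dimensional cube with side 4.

||(4,4,...,4)|| = √(20)·4 ≈ 17.8885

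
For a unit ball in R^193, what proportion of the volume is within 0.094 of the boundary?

Shell fraction = 1 - (1-0.094)^193 ≈ 0.9999999947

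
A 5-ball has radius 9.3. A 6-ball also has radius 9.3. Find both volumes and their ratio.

V_5(9.3) ≈ 366196. V_6(9.3) ≈ 3.34346e+06. Ratio V_5/V_6 ≈ 0.1095.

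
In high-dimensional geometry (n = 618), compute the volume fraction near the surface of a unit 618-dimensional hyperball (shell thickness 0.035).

1 - (1-0.035)^618 ≈ 1 - 2.741e-10 ≈ (100 - 2.74e-08)%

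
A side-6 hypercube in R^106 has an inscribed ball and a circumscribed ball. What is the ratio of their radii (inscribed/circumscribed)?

r_in / r_out = (6/2) / (6√106/2) = 1/√106 ≈ 0.0971286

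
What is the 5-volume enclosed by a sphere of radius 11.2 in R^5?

The n-ball volume is π^(n/2)·r^n/Γ(n/2+1). With n=5, r=11.2: V ≈ 927659.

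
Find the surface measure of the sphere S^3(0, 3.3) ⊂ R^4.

S_4(3.3) = 2·π^(4/2)·(3.3)^3 / Γ(4/2) ≈ 709.368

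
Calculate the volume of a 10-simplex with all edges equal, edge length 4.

Volume = 4^10 · √(11/2^10) / 10! ≈ 0.0299491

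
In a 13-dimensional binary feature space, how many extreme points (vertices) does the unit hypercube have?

Each vertex is a binary string of length 13, so there are 2^13 = 8192.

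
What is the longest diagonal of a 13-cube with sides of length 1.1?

d = √(1.1² + 1.1² + ... + 1.1²) [13 terms] = √(13·1.1²) = 1.1√13 ≈ 3.96611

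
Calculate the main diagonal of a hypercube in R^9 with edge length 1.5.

Diagonal = √9 · 1.5 = 4.5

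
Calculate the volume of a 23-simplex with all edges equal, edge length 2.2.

For a regular n-simplex with edge a, V = (a^n / n!)·√((n+1)/2^n). With a=2.2, n=23: V ≈ 4.9146e-18.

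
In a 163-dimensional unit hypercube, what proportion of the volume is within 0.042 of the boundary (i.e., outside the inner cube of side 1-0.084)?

Shell fraction = 1 - (1-0.084)^163 ≈ 0.9999993849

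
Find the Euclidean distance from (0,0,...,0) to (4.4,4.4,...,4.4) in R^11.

||(4.4,4.4,...,4.4)|| = √(11)·4.4 ≈ 14.5931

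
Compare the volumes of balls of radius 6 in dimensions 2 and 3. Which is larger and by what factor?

V_2(6) ≈ 113.097, V_3(6) ≈ 904.779. The 3-ball is larger by a factor of 8.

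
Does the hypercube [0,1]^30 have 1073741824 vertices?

True. The 30-cube has 2^30 = 1073741824 vertices.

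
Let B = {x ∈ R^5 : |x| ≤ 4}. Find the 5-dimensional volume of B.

The n-ball volume is π^(n/2)·r^n/Γ(n/2+1). With n=5, r=4: V = 8192·π^2/15 ≈ 5390.12.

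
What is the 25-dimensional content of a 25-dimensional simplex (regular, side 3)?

Volume = 3^25 · √(26/2^25) / 25! ≈ 4.80836e-17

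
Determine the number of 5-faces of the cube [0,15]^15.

An n-cube has C(n,k)·2^(n-k) k-faces. Here C(15,5)·2^10 = 3003·1024 = 3075072.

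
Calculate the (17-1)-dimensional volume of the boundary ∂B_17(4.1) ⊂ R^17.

|∂B_17(4.1)| ≈ 1.5281e+10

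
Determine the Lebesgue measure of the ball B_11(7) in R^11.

Volume = π^{11/2}·(7)^11/Γ(13/2) = 18078415936·π^5/1485 ≈ 3.72549e+09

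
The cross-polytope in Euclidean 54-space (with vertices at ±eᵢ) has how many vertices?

An n-cross-polytope has 2n vertices; here n = 54, giving 108.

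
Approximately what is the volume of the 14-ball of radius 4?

Volume = π^{14/2}·(4)^14/Γ(8) = 16777216·π^7/315 ≈ 1.60864e+08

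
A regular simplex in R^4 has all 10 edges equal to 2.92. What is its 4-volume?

For a regular n-simplex with edge a, V = (a^n / n!)·√((n+1)/2^n). With a=2.92, n=4: V ≈ 1.69334.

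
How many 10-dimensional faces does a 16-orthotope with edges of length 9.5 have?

An n-cube has C(n,k)·2^(n-k) k-faces. Here C(16,10)·2^6 = 8008·64 = 512512.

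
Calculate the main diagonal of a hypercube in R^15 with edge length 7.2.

||(7.2,7.2,...,7.2)|| = √(15)·7.2 ≈ 27.8855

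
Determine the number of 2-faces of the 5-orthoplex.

An n-cross-polytope has 2^(k+1)·C(n,k+1) k-faces. Here 2^3·C(5,3) = 8·10 = 80.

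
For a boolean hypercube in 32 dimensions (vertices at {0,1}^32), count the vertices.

Number of vertices = 2^32 = 4294967296.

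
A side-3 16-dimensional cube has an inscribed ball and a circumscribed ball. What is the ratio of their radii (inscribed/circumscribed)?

For an n-cube of any side s, the inradius is s/2 and the circumradius is s√n/2, so the ratio is 1/√16 ≈ 0.25.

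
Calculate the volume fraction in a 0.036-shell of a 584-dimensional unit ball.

1 - (1-0.036)^584 ≈ 0.9999999995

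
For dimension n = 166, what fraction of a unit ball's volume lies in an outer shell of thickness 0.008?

1 - (1-0.008)^166 ≈ 0.736405 ≈ 73.64%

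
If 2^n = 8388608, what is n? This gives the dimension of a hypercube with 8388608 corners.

n = log_2(8388608) = 23.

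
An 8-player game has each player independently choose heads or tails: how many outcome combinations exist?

Number of vertices = 2^8 = 256.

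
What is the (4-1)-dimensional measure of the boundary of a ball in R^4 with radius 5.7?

S_4(5.7) = 2·π^(4/2)·(5.7)^3 / Γ(4/2) ≈ 3655.56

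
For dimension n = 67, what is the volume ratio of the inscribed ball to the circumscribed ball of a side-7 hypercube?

V_in / V_out = (r_in/r_out)^67 = (1/√67)^67 = 67^(-67/2) ≈ 6.70647e-62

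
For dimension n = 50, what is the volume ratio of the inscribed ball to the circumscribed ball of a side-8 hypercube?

V_in/V_out = n^(-n/2) = 50^(-50/2) ≈ 3.35544e-43.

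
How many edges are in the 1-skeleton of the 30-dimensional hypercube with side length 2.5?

Each of the 2^30 = 1073741824 vertices has degree 30; total edges = 30·2^30/2 = 16106127360.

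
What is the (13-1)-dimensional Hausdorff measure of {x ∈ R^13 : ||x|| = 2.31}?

S_13(2.31) = 2·π^(13/2)·(2.31)^12 / Γ(13/2) ≈ 273293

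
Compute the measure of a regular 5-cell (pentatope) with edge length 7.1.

V = (7.1^4 / 4!) · √((4+1) / 2^4) ≈ 59.1898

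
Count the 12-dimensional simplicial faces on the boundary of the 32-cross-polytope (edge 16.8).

Each 12-face is the convex hull of 13 vertices, one chosen as ±e_i from each of 13 distinct axes: 2^13·C(32,13) = 2845684531200.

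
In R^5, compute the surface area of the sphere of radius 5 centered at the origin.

S_5(5) = 2·π^(5/2)·(5)^4 / Γ(5/2) = 5000·π^2/3 ≈ 16449.3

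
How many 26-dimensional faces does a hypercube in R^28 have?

Choose 26 of 28 axes to span the face (C(28,26) = 378 ways), then fix each of the remaining 2 coordinates at one of its two extreme values (2^2 = 4 ways): 378·4 = 1512.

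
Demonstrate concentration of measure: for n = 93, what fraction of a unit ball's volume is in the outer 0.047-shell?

1 - (1-0.047)^93 ≈ 0.988633 ≈ 98.86%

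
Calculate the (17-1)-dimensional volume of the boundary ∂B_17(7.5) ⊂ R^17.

S = n·V_n(r)/r = 17·V_17(7.5)/7.5 (volume-to-surface relation), giving 3243658447265625·π^8/128128 ≈ 2.40209e+14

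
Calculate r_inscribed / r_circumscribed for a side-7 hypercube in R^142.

For an n-cube of any side s, the inradius is s/2 and the circumradius is s√n/2, so the ratio is 1/√142 ≈ 0.0839181.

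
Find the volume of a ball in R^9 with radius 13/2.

V = 10604499373·π^4/15120 ≈ 6.83184e+07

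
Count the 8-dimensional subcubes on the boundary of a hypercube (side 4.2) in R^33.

Number of 8-faces = C(33,8) · 2^(33-8) = 13884156 · 33554432 = 465874968379392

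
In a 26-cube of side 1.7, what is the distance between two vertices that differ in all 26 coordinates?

Diagonal = √26 · 1.7 ≈ 8.66833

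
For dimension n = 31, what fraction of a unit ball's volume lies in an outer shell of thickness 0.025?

1 - (1-0.025)^31 ≈ 0.543813 ≈ 54.38%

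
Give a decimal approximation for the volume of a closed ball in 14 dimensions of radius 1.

The n-ball volume is π^(n/2)·r^n/Γ(n/2+1). With n=14, r=1: V = π^7/5040 ≈ 0.599265.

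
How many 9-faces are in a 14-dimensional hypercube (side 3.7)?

f_9(14-cube) = (14 choose 9) · 2^5 = 64064.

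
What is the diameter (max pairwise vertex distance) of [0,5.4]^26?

d = √(5.4² + 5.4² + ... + 5.4²) [26 terms] = √(26·5.4²) = 5.4√26 ≈ 27.5347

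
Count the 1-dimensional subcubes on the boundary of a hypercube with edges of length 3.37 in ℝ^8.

f_1(8-cube) = (8 choose 1) · 2^7 = 1024.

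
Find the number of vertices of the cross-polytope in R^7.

Number of 0-faces = 2^(0+1) · C(7,0+1) = 2 · 7 = 14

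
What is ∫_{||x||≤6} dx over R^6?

V_6(6) = π^(6/2) · (6)^6 / Γ(6/2 + 1) = 7776·π^3 ≈ 241105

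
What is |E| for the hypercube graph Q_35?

An n-cube has n·2^(n-1) edges. With n = 35: 35·17179869184 = 601295421440.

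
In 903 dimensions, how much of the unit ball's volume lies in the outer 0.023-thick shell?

1 - (1-0.023)^903 ≈ 0.9999999993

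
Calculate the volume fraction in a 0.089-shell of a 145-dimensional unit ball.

V(inner)/V(outer) = ((1-0.089)/1)^145 ≈ 1.349e-06, so the shell fraction is 0.9999986505.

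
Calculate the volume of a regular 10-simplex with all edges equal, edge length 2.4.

For a regular n-simplex with edge a, V = (a^n / n!)·√((n+1)/2^n). With a=2.4, n=10: V ≈ 0.000181091.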